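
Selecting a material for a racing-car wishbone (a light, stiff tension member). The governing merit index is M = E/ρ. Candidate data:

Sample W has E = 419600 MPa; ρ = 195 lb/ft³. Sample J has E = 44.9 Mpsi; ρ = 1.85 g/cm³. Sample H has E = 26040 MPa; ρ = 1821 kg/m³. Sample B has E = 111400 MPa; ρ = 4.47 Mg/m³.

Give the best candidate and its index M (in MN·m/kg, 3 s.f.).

sample J, M = 167 MN·m/kg

After converting to SI:
  sample W: E = 419.6 GPa, ρ = 3124 kg/m³
  sample J: E = 309.6 GPa, ρ = 1850 kg/m³
  sample H: E = 26.04 GPa, ρ = 1821 kg/m³
  sample B: E = 111.4 GPa, ρ = 4470 kg/m³
  sample J: M = 167 MN·m/kg
  sample W: M = 134 MN·m/kg
  sample B: M = 24.9 MN·m/kg
  sample H: M = 14.3 MN·m/kg
Highest index: sample J.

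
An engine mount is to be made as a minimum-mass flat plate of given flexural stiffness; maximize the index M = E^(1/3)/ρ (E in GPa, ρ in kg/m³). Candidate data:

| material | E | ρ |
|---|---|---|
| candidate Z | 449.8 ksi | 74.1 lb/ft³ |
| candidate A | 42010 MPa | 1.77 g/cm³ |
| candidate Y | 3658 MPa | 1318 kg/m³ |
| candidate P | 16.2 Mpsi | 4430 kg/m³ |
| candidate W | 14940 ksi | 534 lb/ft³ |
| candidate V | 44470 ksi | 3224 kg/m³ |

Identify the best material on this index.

candidate V

In SI units:
  candidate Z: E = 3.101 GPa, ρ = 1187 kg/m³
  candidate A: E = 42.01 GPa, ρ = 1770 kg/m³
  candidate Y: E = 3.658 GPa, ρ = 1318 kg/m³
  candidate P: E = 111.7 GPa, ρ = 4430 kg/m³
  candidate W: E = 103.0 GPa, ρ = 8554 kg/m³
  candidate V: E = 306.6 GPa, ρ = 3224 kg/m³
  candidate V: M = 2.09×10⁻³
  candidate A: M = 1.96×10⁻³
  candidate Z: M = 1.23×10⁻³
  candidate Y: M = 1.17×10⁻³
  candidate P: M = 1.09×10⁻³
  candidate W: M = 0.548×10⁻³
Highest index: candidate V.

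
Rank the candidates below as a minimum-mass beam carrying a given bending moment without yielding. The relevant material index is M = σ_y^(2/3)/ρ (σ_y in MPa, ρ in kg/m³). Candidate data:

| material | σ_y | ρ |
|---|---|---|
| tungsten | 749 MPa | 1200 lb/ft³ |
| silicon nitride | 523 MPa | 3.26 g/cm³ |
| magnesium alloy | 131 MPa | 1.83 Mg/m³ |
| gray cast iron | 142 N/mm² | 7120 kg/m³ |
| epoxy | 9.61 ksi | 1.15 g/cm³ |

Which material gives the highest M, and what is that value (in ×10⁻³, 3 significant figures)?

silicon nitride, M = 19.9×10⁻³

In SI units:
  tungsten: σ_y = 749.0 MPa, ρ = 19220 kg/m³
  silicon nitride: σ_y = 523.0 MPa, ρ = 3260 kg/m³
  magnesium alloy: σ_y = 131.0 MPa, ρ = 1830 kg/m³
  gray cast iron: σ_y = 142.0 MPa, ρ = 7120 kg/m³
  epoxy: σ_y = 66.26 MPa, ρ = 1150 kg/m³
  silicon nitride: M = 19.9×10⁻³
  epoxy: M = 14.2×10⁻³
  magnesium alloy: M = 14.1×10⁻³
  tungsten: M = 4.29×10⁻³
  gray cast iron: M = 3.82×10⁻³
Silicon nitride has the largest M.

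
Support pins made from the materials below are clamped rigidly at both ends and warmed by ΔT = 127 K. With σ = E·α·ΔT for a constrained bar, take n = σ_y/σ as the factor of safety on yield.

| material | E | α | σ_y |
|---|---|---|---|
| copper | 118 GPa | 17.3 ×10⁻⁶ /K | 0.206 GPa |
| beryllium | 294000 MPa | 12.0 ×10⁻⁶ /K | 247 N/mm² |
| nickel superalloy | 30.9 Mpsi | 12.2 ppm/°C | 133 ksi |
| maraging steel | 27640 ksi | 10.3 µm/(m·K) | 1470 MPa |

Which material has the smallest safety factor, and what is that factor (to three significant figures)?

Per material, after unit conversion:
  copper: E = 118.0, α = 17.3, σ_y = 206.0 → σ = 259 MPa, n = 0.795
  beryllium: E = 294.0, α = 12.0, σ_y = 247.0 → σ = 448 MPa, n = 0.551
  nickel superalloy: E = 213.0, α = 12.2, σ_y = 917.0 → σ = 330 MPa, n = 2.78
  maraging steel: E = 190.6, α = 10.3, σ_y = 1470 → σ = 249 MPa, n = 5.90
Beryllium has the lowest safety factor, n = 0.551.

beryllium, n = 0.551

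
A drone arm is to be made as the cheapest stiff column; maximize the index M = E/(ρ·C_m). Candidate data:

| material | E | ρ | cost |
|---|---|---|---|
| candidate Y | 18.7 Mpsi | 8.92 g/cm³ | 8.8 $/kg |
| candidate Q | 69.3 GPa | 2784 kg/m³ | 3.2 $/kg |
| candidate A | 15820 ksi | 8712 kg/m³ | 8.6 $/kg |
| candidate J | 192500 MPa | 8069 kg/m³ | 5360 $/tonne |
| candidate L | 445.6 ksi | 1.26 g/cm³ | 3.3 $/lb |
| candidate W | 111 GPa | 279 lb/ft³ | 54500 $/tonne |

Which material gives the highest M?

Putting every candidate on a common basis:
  candidate Y: E = 128.9 GPa, ρ = 8920 kg/m³, cost = 8.800 $/kg
  candidate Q: E = 69.30 GPa, ρ = 2784 kg/m³, cost = 3.200 $/kg
  candidate A: E = 109.1 GPa, ρ = 8712 kg/m³, cost = 8.600 $/kg
  candidate J: E = 192.5 GPa, ρ = 8069 kg/m³, cost = 5.360 $/kg
  candidate L: E = 3.072 GPa, ρ = 1260 kg/m³, cost = 7.275 $/kg
  candidate W: E = 111.0 GPa, ρ = 4469 kg/m³, cost = 54.50 $/kg
  candidate Q: M = 7.78 MN·m per $
  candidate J: M = 4.45 MN·m per $
  candidate Y: M = 1.64 MN·m per $
  candidate A: M = 1.46 MN·m per $
  candidate W: M = 0.456 MN·m per $
  candidate L: M = 0.335 MN·m per $
Candidate Q has the largest M.

candidate Q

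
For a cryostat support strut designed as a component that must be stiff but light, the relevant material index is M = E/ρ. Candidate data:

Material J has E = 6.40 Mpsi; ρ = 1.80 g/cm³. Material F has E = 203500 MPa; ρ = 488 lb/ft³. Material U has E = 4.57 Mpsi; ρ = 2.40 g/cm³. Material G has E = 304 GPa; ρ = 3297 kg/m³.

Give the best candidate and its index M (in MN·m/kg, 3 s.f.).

Convert each candidate to consistent units, then evaluate M:
  material J: E = 44.13 GPa, ρ = 1800 kg/m³
  material F: E = 203.5 GPa, ρ = 7817 kg/m³
  material U: E = 31.51 GPa, ρ = 2400 kg/m³
  material G: E = 304.0 GPa, ρ = 3297 kg/m³
  material G: M = 92.2 MN·m/kg
  material F: M = 26.0 MN·m/kg
  material J: M = 24.5 MN·m/kg
  material U: M = 13.1 MN·m/kg
The maximum is for material G.

material G, M = 92.2 MN·m/kg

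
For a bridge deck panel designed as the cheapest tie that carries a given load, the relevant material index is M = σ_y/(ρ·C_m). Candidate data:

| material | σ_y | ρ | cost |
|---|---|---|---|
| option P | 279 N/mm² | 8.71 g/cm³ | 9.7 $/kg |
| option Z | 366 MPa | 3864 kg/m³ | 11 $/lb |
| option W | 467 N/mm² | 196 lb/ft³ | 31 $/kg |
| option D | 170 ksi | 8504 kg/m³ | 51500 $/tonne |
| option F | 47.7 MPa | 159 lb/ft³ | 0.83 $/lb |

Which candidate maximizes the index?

Putting every candidate on a common basis:
  option P: σ_y = 279.0 MPa, ρ = 8710 kg/m³, cost = 9.700 $/kg
  option Z: σ_y = 366.0 MPa, ρ = 3864 kg/m³, cost = 24.25 $/kg
  option W: σ_y = 467.0 MPa, ρ = 3140 kg/m³, cost = 31.00 $/kg
  option D: σ_y = 1172 MPa, ρ = 8504 kg/m³, cost = 51.50 $/kg
  option F: σ_y = 47.70 MPa, ρ = 2547 kg/m³, cost = 1.830 $/kg
  option F: M = 10.2 kN·m per $
  option W: M = 4.80 kN·m per $
  option Z: M = 3.91 kN·m per $
  option P: M = 3.30 kN·m per $
  option D: M = 2.68 kN·m per $
Highest index: option F.

option F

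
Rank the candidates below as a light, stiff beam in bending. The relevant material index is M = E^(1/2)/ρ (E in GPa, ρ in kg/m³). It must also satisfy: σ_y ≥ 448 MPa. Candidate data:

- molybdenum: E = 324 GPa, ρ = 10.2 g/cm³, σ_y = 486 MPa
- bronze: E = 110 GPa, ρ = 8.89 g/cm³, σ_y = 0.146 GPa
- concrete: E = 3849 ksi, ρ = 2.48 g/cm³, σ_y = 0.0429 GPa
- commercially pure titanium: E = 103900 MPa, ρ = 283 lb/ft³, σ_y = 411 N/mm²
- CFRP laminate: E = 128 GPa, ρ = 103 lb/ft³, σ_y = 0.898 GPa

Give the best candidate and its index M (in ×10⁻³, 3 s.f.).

CFRP laminate, M = 6.86×10⁻³

Screen on constraints: σ_y ≥ 448 MPa. Survivors: molybdenum, CFRP laminate.
Convert each candidate to consistent units, then evaluate M:
  molybdenum: E = 324.0 GPa, ρ = 10200 kg/m³
  CFRP laminate: E = 128.0 GPa, ρ = 1650 kg/m³
  CFRP laminate: M = 6.86×10⁻³
  molybdenum: M = 1.76×10⁻³
Highest index: CFRP laminate.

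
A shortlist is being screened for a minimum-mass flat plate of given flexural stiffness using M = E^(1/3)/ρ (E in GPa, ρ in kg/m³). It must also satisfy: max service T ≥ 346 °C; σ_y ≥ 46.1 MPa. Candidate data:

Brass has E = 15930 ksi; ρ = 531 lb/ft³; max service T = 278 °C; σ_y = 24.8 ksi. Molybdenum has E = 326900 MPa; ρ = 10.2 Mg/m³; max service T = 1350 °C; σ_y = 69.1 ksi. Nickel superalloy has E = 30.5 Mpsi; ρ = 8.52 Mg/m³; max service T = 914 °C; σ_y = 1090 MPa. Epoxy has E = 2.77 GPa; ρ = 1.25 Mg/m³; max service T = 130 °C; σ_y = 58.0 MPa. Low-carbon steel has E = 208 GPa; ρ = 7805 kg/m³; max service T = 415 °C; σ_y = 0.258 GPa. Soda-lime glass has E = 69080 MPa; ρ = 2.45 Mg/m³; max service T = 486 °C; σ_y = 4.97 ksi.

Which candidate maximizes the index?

low-carbon steel

Screen on constraints: max service T ≥ 346 °C; σ_y ≥ 46.1 MPa. Survivors: molybdenum, nickel superalloy, low-carbon steel.
Convert each candidate to consistent units, then evaluate M:
  molybdenum: E = 326.9 GPa, ρ = 10200 kg/m³
  nickel superalloy: E = 210.3 GPa, ρ = 8520 kg/m³
  low-carbon steel: E = 208.0 GPa, ρ = 7805 kg/m³
  low-carbon steel: M = 0.759×10⁻³
  nickel superalloy: M = 0.698×10⁻³
  molybdenum: M = 0.675×10⁻³
Highest index: low-carbon steel.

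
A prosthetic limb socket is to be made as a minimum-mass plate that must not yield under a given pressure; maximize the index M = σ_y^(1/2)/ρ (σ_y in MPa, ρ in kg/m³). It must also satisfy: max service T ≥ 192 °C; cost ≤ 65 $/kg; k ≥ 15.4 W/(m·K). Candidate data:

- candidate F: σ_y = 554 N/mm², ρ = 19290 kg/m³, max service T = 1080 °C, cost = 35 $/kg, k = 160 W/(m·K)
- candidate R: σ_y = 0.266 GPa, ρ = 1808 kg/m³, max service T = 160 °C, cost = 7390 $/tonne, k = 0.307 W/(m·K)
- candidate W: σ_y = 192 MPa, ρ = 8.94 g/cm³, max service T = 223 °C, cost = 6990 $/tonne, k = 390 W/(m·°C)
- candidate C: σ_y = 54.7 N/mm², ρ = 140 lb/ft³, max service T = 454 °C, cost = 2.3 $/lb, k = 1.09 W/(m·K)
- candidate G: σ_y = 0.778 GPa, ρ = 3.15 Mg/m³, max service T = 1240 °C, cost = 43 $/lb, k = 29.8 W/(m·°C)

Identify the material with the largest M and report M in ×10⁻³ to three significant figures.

candidate W, M = 1.55×10⁻³

Screen on constraints: max service T ≥ 192 °C; cost ≤ 65 $/kg; k ≥ 15.4 W/(m·K). Survivors: candidate F, candidate W.
Convert each candidate to consistent units, then evaluate M:
  candidate F: σ_y = 554.0 MPa, ρ = 19290 kg/m³
  candidate W: σ_y = 192.0 MPa, ρ = 8940 kg/m³
  candidate W: M = 1.55×10⁻³
  candidate F: M = 1.22×10⁻³
Highest index: candidate W.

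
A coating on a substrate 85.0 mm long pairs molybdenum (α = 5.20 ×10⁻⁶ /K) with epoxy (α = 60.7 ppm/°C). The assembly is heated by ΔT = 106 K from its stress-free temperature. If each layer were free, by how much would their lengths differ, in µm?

Δα = |5.20 − 60.7|×10⁻⁶/K = 55.5×10⁻⁶/K.
ΔL_mismatch = Δα·L·ΔT = 55.5×10⁻⁶ × 85.0 mm × 106.0 K = 500 µm.

500 µm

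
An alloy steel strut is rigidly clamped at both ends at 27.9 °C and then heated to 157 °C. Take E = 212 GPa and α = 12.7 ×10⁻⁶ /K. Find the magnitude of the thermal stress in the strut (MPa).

ΔT = 129.1 K. Constrained thermal stress σ = E·α·ΔT = 212.0×10³ MPa × 12.7×10⁻⁶ × 129.1 = 348 MPa (compressive).

348 MPa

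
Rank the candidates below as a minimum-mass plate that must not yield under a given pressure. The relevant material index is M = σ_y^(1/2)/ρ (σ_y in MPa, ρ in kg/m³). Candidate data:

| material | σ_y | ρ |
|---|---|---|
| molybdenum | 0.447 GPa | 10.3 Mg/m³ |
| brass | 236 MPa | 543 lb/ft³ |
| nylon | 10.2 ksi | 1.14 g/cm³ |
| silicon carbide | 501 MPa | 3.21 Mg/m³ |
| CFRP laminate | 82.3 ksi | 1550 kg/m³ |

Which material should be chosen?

CFRP laminate

After converting to SI:
  molybdenum: σ_y = 447.0 MPa, ρ = 10300 kg/m³
  brass: σ_y = 236.0 MPa, ρ = 8698 kg/m³
  nylon: σ_y = 70.33 MPa, ρ = 1140 kg/m³
  silicon carbide: σ_y = 501.0 MPa, ρ = 3210 kg/m³
  CFRP laminate: σ_y = 567.4 MPa, ρ = 1550 kg/m³
  CFRP laminate: M = 15.4×10⁻³
  nylon: M = 7.36×10⁻³
  silicon carbide: M = 6.97×10⁻³
  molybdenum: M = 2.05×10⁻³
  brass: M = 1.77×10⁻³
CFRP laminate has the largest M.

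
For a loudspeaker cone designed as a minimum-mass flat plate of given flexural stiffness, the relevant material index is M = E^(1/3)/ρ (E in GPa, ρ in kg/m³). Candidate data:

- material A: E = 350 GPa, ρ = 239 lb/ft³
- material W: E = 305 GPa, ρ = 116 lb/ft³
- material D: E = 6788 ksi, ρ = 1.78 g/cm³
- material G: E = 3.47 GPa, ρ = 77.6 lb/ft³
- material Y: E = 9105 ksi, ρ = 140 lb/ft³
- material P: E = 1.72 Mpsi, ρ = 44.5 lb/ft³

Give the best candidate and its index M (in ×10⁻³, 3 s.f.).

Putting every candidate on a common basis:
  material A: E = 350.0 GPa, ρ = 3828 kg/m³
  material W: E = 305.0 GPa, ρ = 1858 kg/m³
  material D: E = 46.80 GPa, ρ = 1780 kg/m³
  material G: E = 3.470 GPa, ρ = 1243 kg/m³
  material Y: E = 62.78 GPa, ρ = 2243 kg/m³
  material P: E = 11.86 GPa, ρ = 712.8 kg/m³
  material W: M = 3.62×10⁻³
  material P: M = 3.20×10⁻³
  material D: M = 2.02×10⁻³
  material A: M = 1.84×10⁻³
  material Y: M = 1.77×10⁻³
  material G: M = 1.22×10⁻³
Material W ranks first.

material W, M = 3.62×10⁻³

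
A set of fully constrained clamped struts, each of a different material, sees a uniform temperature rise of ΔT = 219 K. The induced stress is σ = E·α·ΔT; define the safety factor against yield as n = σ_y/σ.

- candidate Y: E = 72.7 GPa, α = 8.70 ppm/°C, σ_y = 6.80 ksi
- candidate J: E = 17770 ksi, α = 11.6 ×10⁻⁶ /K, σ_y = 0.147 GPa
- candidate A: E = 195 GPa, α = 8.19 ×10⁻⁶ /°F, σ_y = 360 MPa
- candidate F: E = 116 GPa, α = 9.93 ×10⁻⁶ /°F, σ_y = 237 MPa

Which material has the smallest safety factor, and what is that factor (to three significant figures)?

candidate Y, n = 0.338

Per material, after unit conversion:
  candidate Y: E = 72.70, α = 8.70, σ_y = 46.88 → σ = 139 MPa, n = 0.338
  candidate J: E = 122.5, α = 11.6, σ_y = 147.0 → σ = 311 MPa, n = 0.472
  candidate A: E = 195.0, α = 14.7, σ_y = 360.0 → σ = 630 MPa, n = 0.572
  candidate F: E = 116.0, α = 17.9, σ_y = 237.0 → σ = 454 MPa, n = 0.522
Smallest n: candidate Y with n = 0.338.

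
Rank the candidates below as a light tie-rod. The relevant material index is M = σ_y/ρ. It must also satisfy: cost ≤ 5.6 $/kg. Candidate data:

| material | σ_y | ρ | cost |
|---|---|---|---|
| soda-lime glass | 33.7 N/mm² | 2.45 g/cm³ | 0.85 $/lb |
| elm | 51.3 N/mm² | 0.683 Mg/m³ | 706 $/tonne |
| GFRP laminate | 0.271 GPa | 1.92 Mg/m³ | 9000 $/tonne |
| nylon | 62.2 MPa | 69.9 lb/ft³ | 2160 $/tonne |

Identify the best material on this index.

Screen on constraints: cost ≤ 5.6 $/kg. Survivors: soda-lime glass, elm, nylon.
Normalizing units and computing the index:
  soda-lime glass: σ_y = 33.70 MPa, ρ = 2450 kg/m³
  elm: σ_y = 51.30 MPa, ρ = 683.0 kg/m³
  nylon: σ_y = 62.20 MPa, ρ = 1120 kg/m³
  elm: M = 75.1 kN·m/kg
  nylon: M = 55.6 kN·m/kg
  soda-lime glass: M = 13.8 kN·m/kg
Elm ranks first.

elm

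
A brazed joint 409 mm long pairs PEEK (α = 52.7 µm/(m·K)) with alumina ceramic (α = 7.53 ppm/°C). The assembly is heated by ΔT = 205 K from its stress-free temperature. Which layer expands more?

PEEK

α(PEEK) = 52.7×10⁻⁶/K vs α(alumina ceramic) = 7.53×10⁻⁶/K.
Higher α expands more for the same ΔT: PEEK.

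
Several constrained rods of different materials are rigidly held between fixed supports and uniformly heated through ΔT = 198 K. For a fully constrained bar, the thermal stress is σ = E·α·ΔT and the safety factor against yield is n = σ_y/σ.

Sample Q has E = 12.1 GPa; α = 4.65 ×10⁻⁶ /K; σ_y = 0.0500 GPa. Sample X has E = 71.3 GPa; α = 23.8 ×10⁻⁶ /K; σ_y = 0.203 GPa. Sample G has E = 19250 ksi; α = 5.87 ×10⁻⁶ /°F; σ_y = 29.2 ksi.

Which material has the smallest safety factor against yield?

With everything in SI (GPa, ×10⁻⁶/K, MPa):
  sample Q: E = 12.10, α = 4.65, σ_y = 50.00 → σ = 11.1 MPa, n = 4.49
  sample X: E = 71.30, α = 23.8, σ_y = 203.0 → σ = 336 MPa, n = 0.604
  sample G: E = 132.7, α = 10.6, σ_y = 201.3 → σ = 278 MPa, n = 0.725
Smallest n: sample X with n = 0.604.

sample X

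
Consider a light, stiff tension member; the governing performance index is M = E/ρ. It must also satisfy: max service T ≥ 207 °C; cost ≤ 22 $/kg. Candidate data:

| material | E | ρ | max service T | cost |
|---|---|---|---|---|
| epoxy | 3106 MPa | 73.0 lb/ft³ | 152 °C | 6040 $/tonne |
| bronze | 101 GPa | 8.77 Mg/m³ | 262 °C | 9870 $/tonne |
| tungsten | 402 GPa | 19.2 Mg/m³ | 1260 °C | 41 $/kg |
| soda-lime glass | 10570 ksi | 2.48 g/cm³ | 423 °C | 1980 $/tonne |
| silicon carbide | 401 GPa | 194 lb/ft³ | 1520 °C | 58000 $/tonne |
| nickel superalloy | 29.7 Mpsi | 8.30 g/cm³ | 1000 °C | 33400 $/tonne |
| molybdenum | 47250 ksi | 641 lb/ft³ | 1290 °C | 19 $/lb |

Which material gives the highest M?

soda-lime glass

Screen on constraints: max service T ≥ 207 °C; cost ≤ 22 $/kg. Survivors: bronze, soda-lime glass.
Convert each candidate to consistent units, then evaluate M:
  bronze: E = 101.0 GPa, ρ = 8770 kg/m³
  soda-lime glass: E = 72.88 GPa, ρ = 2480 kg/m³
  soda-lime glass: M = 29.4 MN·m/kg
  bronze: M = 11.5 MN·m/kg
Highest index: soda-lime glass.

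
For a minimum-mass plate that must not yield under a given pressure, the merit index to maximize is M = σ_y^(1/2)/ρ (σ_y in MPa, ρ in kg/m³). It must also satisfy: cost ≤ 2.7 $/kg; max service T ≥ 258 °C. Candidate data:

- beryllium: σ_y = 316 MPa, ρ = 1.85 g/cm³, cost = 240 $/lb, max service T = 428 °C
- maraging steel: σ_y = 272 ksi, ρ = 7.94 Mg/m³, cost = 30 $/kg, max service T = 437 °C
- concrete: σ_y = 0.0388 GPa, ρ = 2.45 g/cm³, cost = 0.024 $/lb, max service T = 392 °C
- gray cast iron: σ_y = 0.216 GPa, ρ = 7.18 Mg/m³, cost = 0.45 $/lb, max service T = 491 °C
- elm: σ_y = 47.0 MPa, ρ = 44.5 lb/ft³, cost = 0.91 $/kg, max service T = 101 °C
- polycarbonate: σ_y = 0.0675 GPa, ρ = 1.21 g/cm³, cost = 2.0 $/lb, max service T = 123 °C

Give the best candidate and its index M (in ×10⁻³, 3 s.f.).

concrete, M = 2.54×10⁻³

Screen on constraints: cost ≤ 2.7 $/kg; max service T ≥ 258 °C. Survivors: concrete, gray cast iron.
In SI units:
  concrete: σ_y = 38.80 MPa, ρ = 2450 kg/m³
  gray cast iron: σ_y = 216.0 MPa, ρ = 7180 kg/m³
  concrete: M = 2.54×10⁻³
  gray cast iron: M = 2.05×10⁻³
Concrete ranks first.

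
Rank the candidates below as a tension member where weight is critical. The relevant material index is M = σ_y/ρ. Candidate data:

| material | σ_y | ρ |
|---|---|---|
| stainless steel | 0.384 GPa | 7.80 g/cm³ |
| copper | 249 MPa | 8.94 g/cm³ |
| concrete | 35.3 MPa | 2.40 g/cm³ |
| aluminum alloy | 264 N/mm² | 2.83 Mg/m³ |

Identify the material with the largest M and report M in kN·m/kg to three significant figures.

aluminum alloy, M = 93.3 kN·m/kg

Normalizing units and computing the index:
  stainless steel: σ_y = 384.0 MPa, ρ = 7800 kg/m³
  copper: σ_y = 249.0 MPa, ρ = 8940 kg/m³
  concrete: σ_y = 35.30 MPa, ρ = 2400 kg/m³
  aluminum alloy: σ_y = 264.0 MPa, ρ = 2830 kg/m³
  aluminum alloy: M = 93.3 kN·m/kg
  stainless steel: M = 49.2 kN·m/kg
  copper: M = 27.9 kN·m/kg
  concrete: M = 14.7 kN·m/kg
Aluminum alloy has the largest M.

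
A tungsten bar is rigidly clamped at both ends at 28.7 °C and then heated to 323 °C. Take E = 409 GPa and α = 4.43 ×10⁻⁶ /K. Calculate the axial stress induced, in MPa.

ΔT = 294.3 K. Constrained thermal stress σ = E·α·ΔT = 409.0×10³ MPa × 4.43×10⁻⁶ × 294.3 = 533 MPa (compressive).

533 MPa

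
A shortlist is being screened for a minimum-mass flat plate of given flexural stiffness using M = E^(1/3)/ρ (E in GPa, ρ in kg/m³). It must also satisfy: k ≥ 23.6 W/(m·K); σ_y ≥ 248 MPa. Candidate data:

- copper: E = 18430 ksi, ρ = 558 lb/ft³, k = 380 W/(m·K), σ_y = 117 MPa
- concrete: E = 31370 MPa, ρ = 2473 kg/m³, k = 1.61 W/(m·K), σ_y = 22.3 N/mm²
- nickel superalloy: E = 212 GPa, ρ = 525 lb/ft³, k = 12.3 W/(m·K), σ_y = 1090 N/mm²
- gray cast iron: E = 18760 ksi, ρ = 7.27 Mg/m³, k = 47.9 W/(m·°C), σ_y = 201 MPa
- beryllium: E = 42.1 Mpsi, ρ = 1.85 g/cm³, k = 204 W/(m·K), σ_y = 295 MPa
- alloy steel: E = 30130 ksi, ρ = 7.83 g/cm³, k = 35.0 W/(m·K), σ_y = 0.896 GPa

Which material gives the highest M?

beryllium

Screen on constraints: k ≥ 23.6 W/(m·K); σ_y ≥ 248 MPa. Survivors: beryllium, alloy steel.
Putting every candidate on a common basis:
  beryllium: E = 290.3 GPa, ρ = 1850 kg/m³
  alloy steel: E = 207.7 GPa, ρ = 7830 kg/m³
  beryllium: M = 3.58×10⁻³
  alloy steel: M = 0.756×10⁻³
The maximum is for beryllium.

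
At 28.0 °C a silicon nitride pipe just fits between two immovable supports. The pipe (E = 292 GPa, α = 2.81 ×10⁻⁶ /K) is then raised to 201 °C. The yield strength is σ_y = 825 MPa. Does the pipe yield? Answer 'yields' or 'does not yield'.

ΔT = 173.0 K. Constrained thermal stress σ = E·α·ΔT = 292.0×10³ MPa × 2.81×10⁻⁶ × 173.0 = 142 MPa (compressive).
Compare to σ_y = 825 MPa: σ < σ_y, so it does not yield.

does not yield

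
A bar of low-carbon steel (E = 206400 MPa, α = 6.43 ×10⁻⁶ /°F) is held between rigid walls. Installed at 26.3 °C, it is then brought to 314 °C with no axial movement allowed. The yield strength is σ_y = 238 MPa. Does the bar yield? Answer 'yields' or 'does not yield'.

yields

E = 206400 MPa = 206.4 GPa.
α = 6.43×10⁻⁶/°F × 9/5 = 11.6×10⁻⁶/K.
ΔT = 287.7 K. Constrained thermal stress σ = E·α·ΔT = 206.4×10³ MPa × 11.6×10⁻⁶ × 287.7 = 687 MPa (compressive).
Compare to σ_y = 238 MPa: σ ≥ σ_y, so it yields.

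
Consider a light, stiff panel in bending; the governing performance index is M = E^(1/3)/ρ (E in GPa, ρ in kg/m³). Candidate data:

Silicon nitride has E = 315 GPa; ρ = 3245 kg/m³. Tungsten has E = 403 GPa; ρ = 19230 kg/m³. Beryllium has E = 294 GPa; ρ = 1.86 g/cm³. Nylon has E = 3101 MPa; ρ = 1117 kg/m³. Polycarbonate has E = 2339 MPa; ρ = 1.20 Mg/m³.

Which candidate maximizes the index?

In SI units:
  silicon nitride: E = 315.0 GPa, ρ = 3245 kg/m³
  tungsten: E = 403.0 GPa, ρ = 19230 kg/m³
  beryllium: E = 294.0 GPa, ρ = 1860 kg/m³
  nylon: E = 3.101 GPa, ρ = 1117 kg/m³
  polycarbonate: E = 2.339 GPa, ρ = 1200 kg/m³
  beryllium: M = 3.57×10⁻³
  silicon nitride: M = 2.10×10⁻³
  nylon: M = 1.31×10⁻³
  polycarbonate: M = 1.11×10⁻³
  tungsten: M = 0.384×10⁻³
Highest index: beryllium.

beryllium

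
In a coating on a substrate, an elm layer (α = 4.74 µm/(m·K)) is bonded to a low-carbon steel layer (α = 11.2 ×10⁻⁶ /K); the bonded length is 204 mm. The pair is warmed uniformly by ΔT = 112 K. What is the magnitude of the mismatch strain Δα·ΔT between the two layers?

Δα = |4.74 − 11.2|×10⁻⁶/K = 6.46×10⁻⁶/K.
Mismatch strain = Δα·ΔT = 6.46×10⁻⁶ × 112.0 = 7.24×10⁻⁴.

7.24×10⁻⁴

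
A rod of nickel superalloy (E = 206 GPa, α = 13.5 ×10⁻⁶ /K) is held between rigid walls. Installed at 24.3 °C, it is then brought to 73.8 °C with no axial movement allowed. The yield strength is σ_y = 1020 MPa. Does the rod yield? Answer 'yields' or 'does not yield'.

ΔT = 49.50 K. Constrained thermal stress σ = E·α·ΔT = 206.0×10³ MPa × 13.5×10⁻⁶ × 49.50 = 138 MPa (compressive).
Compare to σ_y = 1020 MPa: σ < σ_y, so it does not yield.

does not yield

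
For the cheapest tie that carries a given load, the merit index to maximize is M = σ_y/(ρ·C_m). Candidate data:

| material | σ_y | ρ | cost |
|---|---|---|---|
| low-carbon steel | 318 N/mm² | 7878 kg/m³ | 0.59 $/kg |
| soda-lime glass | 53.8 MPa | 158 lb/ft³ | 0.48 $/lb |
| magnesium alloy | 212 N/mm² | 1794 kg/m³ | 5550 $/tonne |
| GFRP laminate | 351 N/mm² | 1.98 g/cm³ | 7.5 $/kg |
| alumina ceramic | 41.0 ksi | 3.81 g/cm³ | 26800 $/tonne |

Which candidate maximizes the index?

low-carbon steel

In SI units:
  low-carbon steel: σ_y = 318.0 MPa, ρ = 7878 kg/m³, cost = 0.5900 $/kg
  soda-lime glass: σ_y = 53.80 MPa, ρ = 2531 kg/m³, cost = 1.058 $/kg
  magnesium alloy: σ_y = 212.0 MPa, ρ = 1794 kg/m³, cost = 5.550 $/kg
  GFRP laminate: σ_y = 351.0 MPa, ρ = 1980 kg/m³, cost = 7.500 $/kg
  alumina ceramic: σ_y = 282.7 MPa, ρ = 3810 kg/m³, cost = 26.80 $/kg
  low-carbon steel: M = 68.4 kN·m per $
  GFRP laminate: M = 23.6 kN·m per $
  magnesium alloy: M = 21.3 kN·m per $
  soda-lime glass: M = 20.1 kN·m per $
  alumina ceramic: M = 2.77 kN·m per $
The maximum is for low-carbon steel.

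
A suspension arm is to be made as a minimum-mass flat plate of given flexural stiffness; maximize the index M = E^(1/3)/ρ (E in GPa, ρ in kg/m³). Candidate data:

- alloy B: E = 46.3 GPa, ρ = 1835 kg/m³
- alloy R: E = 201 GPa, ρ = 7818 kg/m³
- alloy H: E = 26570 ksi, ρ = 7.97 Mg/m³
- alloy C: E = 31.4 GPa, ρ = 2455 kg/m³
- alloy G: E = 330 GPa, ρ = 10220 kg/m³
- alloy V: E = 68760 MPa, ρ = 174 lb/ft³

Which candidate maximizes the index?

alloy B

In SI units:
  alloy B: E = 46.30 GPa, ρ = 1835 kg/m³
  alloy R: E = 201.0 GPa, ρ = 7818 kg/m³
  alloy H: E = 183.2 GPa, ρ = 7970 kg/m³
  alloy C: E = 31.40 GPa, ρ = 2455 kg/m³
  alloy G: E = 330.0 GPa, ρ = 10220 kg/m³
  alloy V: E = 68.76 GPa, ρ = 2787 kg/m³
  alloy B: M = 1.96×10⁻³
  alloy V: M = 1.47×10⁻³
  alloy C: M = 1.29×10⁻³
  alloy R: M = 0.749×10⁻³
  alloy H: M = 0.713×10⁻³
  alloy G: M = 0.676×10⁻³
Highest index: alloy B.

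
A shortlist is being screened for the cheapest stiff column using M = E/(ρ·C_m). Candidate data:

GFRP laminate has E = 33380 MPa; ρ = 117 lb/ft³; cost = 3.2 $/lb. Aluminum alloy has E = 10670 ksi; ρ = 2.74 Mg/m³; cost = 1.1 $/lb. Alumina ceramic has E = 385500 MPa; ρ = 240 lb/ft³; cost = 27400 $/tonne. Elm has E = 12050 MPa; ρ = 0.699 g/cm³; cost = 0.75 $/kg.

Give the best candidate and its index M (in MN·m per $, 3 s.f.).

elm, M = 23.0 MN·m per $

Putting every candidate on a common basis:
  GFRP laminate: E = 33.38 GPa, ρ = 1874 kg/m³, cost = 7.055 $/kg
  aluminum alloy: E = 73.57 GPa, ρ = 2740 kg/m³, cost = 2.425 $/kg
  alumina ceramic: E = 385.5 GPa, ρ = 3844 kg/m³, cost = 27.40 $/kg
  elm: E = 12.05 GPa, ρ = 699.0 kg/m³, cost = 0.7500 $/kg
  elm: M = 23.0 MN·m per $
  aluminum alloy: M = 11.1 MN·m per $
  alumina ceramic: M = 3.66 MN·m per $
  GFRP laminate: M = 2.52 MN·m per $
The maximum is for elm.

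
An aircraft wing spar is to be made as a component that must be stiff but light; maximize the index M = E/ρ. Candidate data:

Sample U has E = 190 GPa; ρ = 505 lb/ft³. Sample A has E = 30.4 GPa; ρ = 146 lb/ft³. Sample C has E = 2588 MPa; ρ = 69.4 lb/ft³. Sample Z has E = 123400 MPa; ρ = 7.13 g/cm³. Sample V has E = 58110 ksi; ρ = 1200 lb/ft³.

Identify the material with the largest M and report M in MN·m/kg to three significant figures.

sample U, M = 23.5 MN·m/kg

After converting to SI:
  sample U: E = 190.0 GPa, ρ = 8089 kg/m³
  sample A: E = 30.40 GPa, ρ = 2339 kg/m³
  sample C: E = 2.588 GPa, ρ = 1112 kg/m³
  sample Z: E = 123.4 GPa, ρ = 7130 kg/m³
  sample V: E = 400.7 GPa, ρ = 19220 kg/m³
  sample U: M = 23.5 MN·m/kg
  sample V: M = 20.8 MN·m/kg
  sample Z: M = 17.3 MN·m/kg
  sample A: M = 13.0 MN·m/kg
  sample C: M = 2.33 MN·m/kg
The maximum is for sample U.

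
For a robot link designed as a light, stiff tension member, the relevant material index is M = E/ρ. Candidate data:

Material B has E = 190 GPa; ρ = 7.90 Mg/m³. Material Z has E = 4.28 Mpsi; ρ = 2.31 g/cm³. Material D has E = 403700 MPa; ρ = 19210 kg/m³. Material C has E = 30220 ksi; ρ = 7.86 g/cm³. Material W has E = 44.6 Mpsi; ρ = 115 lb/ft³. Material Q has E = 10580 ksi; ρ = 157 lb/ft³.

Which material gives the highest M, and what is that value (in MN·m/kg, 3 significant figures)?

In SI units:
  material B: E = 190.0 GPa, ρ = 7900 kg/m³
  material Z: E = 29.51 GPa, ρ = 2310 kg/m³
  material D: E = 403.7 GPa, ρ = 19210 kg/m³
  material C: E = 208.4 GPa, ρ = 7860 kg/m³
  material W: E = 307.5 GPa, ρ = 1842 kg/m³
  material Q: E = 72.95 GPa, ρ = 2515 kg/m³
  material W: M = 167 MN·m/kg
  material Q: M = 29.0 MN·m/kg
  material C: M = 26.5 MN·m/kg
  material B: M = 24.1 MN·m/kg
  material D: M = 21.0 MN·m/kg
  material Z: M = 12.8 MN·m/kg
Material W ranks first.

material W, M = 167 MN·m/kg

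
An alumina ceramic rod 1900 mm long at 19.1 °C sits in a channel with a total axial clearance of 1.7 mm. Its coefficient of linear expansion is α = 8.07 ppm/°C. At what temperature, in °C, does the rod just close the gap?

130 °C

α·L₀·ΔT = 1.7 mm ⇒ ΔT = 1.7 / (8.07×10⁻⁶ × 1900.0) = 110.9 K.
T = 19.1 + 110.9 = 130.0 °C.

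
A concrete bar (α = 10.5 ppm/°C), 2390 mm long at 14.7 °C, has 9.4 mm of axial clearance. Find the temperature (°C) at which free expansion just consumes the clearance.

α·L₀·ΔT = 9.4 mm ⇒ ΔT = 9.4 / (10.5×10⁻⁶ × 2390.0) = 374.6 K.
T = 14.7 + 374.6 = 389.3 °C.

389 °C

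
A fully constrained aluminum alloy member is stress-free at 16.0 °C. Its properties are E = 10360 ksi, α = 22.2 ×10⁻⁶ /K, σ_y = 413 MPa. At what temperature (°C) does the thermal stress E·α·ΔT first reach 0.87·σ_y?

E = 10360 ksi = 71.43 GPa.
E·α·ΔT = 359.3 MPa ⇒ ΔT = 359.3 / (71.43×10³ × 22.2×10⁻⁶) = 226.6 K.
T = 16.0 + 226.6 = 242.6 °C.

243 °C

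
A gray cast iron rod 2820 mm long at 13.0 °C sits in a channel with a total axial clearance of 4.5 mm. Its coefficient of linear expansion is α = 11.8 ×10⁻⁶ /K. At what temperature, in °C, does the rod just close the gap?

α·L₀·ΔT = 4.5 mm ⇒ ΔT = 4.5 / (11.8×10⁻⁶ × 2820.0) = 135.2 K.
T = 13.0 + 135.2 = 148.2 °C.

148 °C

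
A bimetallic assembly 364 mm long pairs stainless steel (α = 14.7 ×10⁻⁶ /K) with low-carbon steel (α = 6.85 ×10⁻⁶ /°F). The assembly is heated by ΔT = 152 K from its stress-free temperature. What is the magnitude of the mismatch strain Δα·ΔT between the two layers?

low-carbon steel: α = 6.85×10⁻⁶/°F × 9/5 = 12.3×10⁻⁶/K.
Δα = |14.7 − 12.3|×10⁻⁶/K = 2.37×10⁻⁶/K.
Mismatch strain = Δα·ΔT = 2.37×10⁻⁶ × 152.0 = 3.60×10⁻⁴.

3.60×10⁻⁴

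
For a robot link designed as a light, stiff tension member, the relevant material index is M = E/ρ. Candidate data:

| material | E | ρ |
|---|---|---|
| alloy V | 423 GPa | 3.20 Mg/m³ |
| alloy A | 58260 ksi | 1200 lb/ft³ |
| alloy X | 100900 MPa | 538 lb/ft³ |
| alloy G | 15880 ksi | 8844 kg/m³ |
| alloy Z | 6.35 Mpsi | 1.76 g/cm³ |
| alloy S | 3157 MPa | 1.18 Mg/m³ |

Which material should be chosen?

In SI units:
  alloy V: E = 423.0 GPa, ρ = 3200 kg/m³
  alloy A: E = 401.7 GPa, ρ = 19220 kg/m³
  alloy X: E = 100.9 GPa, ρ = 8618 kg/m³
  alloy G: E = 109.5 GPa, ρ = 8844 kg/m³
  alloy Z: E = 43.78 GPa, ρ = 1760 kg/m³
  alloy S: E = 3.157 GPa, ρ = 1180 kg/m³
  alloy V: M = 132 MN·m/kg
  alloy Z: M = 24.9 MN·m/kg
  alloy A: M = 20.9 MN·m/kg
  alloy G: M = 12.4 MN·m/kg
  alloy X: M = 11.7 MN·m/kg
  alloy S: M = 2.68 MN·m/kg
Alloy V has the largest M.

alloy V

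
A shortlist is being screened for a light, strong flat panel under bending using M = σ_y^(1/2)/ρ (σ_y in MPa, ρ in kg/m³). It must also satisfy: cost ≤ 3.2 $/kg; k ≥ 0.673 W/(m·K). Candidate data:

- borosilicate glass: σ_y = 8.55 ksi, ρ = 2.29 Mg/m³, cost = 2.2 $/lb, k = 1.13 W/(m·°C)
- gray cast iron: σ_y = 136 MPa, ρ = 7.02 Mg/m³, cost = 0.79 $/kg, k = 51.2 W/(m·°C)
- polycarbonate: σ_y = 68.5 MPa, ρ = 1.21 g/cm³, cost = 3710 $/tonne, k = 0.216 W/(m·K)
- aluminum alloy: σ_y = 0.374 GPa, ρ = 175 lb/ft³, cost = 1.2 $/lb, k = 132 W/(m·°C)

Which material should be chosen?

Screen on constraints: cost ≤ 3.2 $/kg; k ≥ 0.673 W/(m·K). Survivors: gray cast iron, aluminum alloy.
Putting every candidate on a common basis:
  gray cast iron: σ_y = 136.0 MPa, ρ = 7020 kg/m³
  aluminum alloy: σ_y = 374.0 MPa, ρ = 2803 kg/m³
  aluminum alloy: M = 6.90×10⁻³
  gray cast iron: M = 1.66×10⁻³
Aluminum alloy ranks first.

aluminum alloy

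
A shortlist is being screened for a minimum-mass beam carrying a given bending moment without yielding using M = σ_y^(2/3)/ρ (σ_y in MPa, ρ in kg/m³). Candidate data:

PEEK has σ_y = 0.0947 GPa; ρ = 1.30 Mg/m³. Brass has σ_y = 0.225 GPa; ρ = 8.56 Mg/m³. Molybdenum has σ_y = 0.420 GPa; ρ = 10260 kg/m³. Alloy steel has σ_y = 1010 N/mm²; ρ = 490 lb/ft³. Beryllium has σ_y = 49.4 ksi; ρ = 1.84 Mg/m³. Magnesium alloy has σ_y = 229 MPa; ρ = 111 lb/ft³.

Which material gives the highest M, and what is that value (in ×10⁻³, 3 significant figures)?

beryllium, M = 26.5×10⁻³

Normalizing units and computing the index:
  PEEK: σ_y = 94.70 MPa, ρ = 1300 kg/m³
  brass: σ_y = 225.0 MPa, ρ = 8560 kg/m³
  molybdenum: σ_y = 420.0 MPa, ρ = 10260 kg/m³
  alloy steel: σ_y = 1010 MPa, ρ = 7849 kg/m³
  beryllium: σ_y = 340.6 MPa, ρ = 1840 kg/m³
  magnesium alloy: σ_y = 229.0 MPa, ρ = 1778 kg/m³
  beryllium: M = 26.5×10⁻³
  magnesium alloy: M = 21.1×10⁻³
  PEEK: M = 16.0×10⁻³
  alloy steel: M = 12.8×10⁻³
  molybdenum: M = 5.47×10⁻³
  brass: M = 4.32×10⁻³
The maximum is for beryllium.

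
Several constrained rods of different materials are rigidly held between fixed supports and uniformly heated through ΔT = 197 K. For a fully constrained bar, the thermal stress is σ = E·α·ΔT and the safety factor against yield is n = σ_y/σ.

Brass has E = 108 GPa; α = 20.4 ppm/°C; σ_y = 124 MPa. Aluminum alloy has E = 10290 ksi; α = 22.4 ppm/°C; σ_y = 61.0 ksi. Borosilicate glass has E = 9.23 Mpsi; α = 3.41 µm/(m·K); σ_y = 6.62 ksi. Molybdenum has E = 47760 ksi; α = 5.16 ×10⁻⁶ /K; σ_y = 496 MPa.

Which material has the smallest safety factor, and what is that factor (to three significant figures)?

With everything in SI (GPa, ×10⁻⁶/K, MPa):
  brass: E = 108.0, α = 20.4, σ_y = 124.0 → σ = 434 MPa, n = 0.286
  aluminum alloy: E = 70.95, α = 22.4, σ_y = 420.6 → σ = 313 MPa, n = 1.34
  borosilicate glass: E = 63.64, α = 3.41, σ_y = 45.64 → σ = 42.8 MPa, n = 1.07
  molybdenum: E = 329.3, α = 5.16, σ_y = 496.0 → σ = 335 MPa, n = 1.48
The minimum is brass at n = 0.286.

brass, n = 0.286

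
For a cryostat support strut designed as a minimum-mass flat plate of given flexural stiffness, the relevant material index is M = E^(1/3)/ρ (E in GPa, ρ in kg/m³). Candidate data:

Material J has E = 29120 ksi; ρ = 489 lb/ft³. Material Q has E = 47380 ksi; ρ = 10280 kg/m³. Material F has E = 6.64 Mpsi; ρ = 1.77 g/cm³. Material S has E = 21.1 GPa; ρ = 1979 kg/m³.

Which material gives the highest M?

material F

In SI units:
  material J: E = 200.8 GPa, ρ = 7833 kg/m³
  material Q: E = 326.7 GPa, ρ = 10280 kg/m³
  material F: E = 45.78 GPa, ρ = 1770 kg/m³
  material S: E = 21.10 GPa, ρ = 1979 kg/m³
  material F: M = 2.02×10⁻³
  material S: M = 1.40×10⁻³
  material J: M = 0.748×10⁻³
  material Q: M = 0.670×10⁻³
Material F has the largest M.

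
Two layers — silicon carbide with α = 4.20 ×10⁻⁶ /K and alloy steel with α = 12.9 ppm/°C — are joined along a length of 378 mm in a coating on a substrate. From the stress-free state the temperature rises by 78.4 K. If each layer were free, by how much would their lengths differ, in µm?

Δα = |4.20 − 12.9|×10⁻⁶/K = 8.70×10⁻⁶/K.
ΔL_mismatch = Δα·L·ΔT = 8.70×10⁻⁶ × 378.0 mm × 78.4 K = 258 µm.

258 µm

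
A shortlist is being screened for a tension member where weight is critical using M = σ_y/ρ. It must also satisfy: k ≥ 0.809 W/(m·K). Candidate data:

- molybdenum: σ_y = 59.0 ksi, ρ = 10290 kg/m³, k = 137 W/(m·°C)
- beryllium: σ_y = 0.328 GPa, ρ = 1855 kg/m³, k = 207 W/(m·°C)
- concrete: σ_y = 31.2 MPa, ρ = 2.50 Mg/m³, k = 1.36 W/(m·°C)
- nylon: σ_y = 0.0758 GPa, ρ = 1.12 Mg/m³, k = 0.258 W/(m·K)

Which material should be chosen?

Screen on constraints: k ≥ 0.809 W/(m·K). Survivors: molybdenum, beryllium, concrete.
In SI units:
  molybdenum: σ_y = 406.8 MPa, ρ = 10290 kg/m³
  beryllium: σ_y = 328.0 MPa, ρ = 1855 kg/m³
  concrete: σ_y = 31.20 MPa, ρ = 2500 kg/m³
  beryllium: M = 177 kN·m/kg
  molybdenum: M = 39.5 kN·m/kg
  concrete: M = 12.5 kN·m/kg
Beryllium ranks first.

beryllium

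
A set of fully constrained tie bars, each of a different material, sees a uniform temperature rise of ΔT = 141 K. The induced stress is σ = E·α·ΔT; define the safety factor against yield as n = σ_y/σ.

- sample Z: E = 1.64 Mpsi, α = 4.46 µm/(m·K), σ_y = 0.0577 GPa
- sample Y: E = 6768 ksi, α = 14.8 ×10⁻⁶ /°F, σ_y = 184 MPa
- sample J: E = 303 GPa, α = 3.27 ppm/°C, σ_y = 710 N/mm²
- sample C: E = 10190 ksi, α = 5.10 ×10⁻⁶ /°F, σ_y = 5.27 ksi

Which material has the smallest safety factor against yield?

sample C

With everything in SI (GPa, ×10⁻⁶/K, MPa):
  sample Z: E = 11.31, α = 4.46, σ_y = 57.70 → σ = 7.11 MPa, n = 8.11
  sample Y: E = 46.66, α = 26.6, σ_y = 184.0 → σ = 175 MPa, n = 1.05
  sample J: E = 303.0, α = 3.27, σ_y = 710.0 → σ = 140 MPa, n = 5.08
  sample C: E = 70.26, α = 9.18, σ_y = 36.34 → σ = 90.9 MPa, n = 0.400
Sample C has the lowest safety factor, n = 0.400.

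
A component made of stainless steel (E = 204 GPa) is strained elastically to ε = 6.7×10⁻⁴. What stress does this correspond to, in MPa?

σ = E·ε = 204000 MPa × 6.7×10⁻⁴ = 137 MPa.

137 MPa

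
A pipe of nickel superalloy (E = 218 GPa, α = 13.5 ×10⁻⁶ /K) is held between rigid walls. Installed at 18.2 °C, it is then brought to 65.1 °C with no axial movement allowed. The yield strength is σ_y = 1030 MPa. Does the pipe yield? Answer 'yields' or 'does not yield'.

does not yield

ΔT = 46.90 K. Constrained thermal stress σ = E·α·ΔT = 218.0×10³ MPa × 13.5×10⁻⁶ × 46.90 = 138 MPa (compressive).
Compare to σ_y = 1030 MPa: σ < σ_y, so it does not yield.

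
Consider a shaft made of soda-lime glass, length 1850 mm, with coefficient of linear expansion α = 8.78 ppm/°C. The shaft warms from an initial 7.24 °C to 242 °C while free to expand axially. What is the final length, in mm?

1853.8 mm

ΔT = 242 − 7.24 = 234.8 K.
ΔL = α·L₀·ΔT = 8.78×10⁻⁶ × 1850 mm × 234.8 K = 3.81 mm.
L = L₀ + ΔL = 1850 + 3.81 = 1853.8 mm.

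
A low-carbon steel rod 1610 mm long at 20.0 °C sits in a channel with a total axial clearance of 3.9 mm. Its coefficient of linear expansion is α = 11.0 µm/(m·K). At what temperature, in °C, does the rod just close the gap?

240 °C

α·L₀·ΔT = 3.9 mm ⇒ ΔT = 3.9 / (11.0×10⁻⁶ × 1610.0) = 220.2 K.
T = 20.0 + 220.2 = 240.2 °C.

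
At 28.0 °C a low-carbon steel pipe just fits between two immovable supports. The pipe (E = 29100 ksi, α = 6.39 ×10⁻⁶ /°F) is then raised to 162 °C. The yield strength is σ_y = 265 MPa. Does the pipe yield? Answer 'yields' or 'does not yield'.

yields

E = 29100 ksi = 200.6 GPa.
α = 6.39×10⁻⁶/°F × 9/5 = 11.5×10⁻⁶/K.
ΔT = 134.0 K. Constrained thermal stress σ = E·α·ΔT = 200.6×10³ MPa × 11.5×10⁻⁶ × 134.0 = 309 MPa (compressive).
Compare to σ_y = 265 MPa: σ ≥ σ_y, so it yields.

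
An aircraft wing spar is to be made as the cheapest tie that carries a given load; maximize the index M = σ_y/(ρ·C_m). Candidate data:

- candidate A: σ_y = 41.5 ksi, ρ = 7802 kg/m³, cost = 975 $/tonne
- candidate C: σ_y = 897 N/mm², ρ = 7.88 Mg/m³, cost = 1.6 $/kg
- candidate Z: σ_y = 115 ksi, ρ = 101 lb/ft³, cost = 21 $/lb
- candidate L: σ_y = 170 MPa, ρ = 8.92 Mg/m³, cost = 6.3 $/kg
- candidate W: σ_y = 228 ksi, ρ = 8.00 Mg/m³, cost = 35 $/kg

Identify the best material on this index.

Normalizing units and computing the index:
  candidate A: σ_y = 286.1 MPa, ρ = 7802 kg/m³, cost = 0.9750 $/kg
  candidate C: σ_y = 897.0 MPa, ρ = 7880 kg/m³, cost = 1.600 $/kg
  candidate Z: σ_y = 792.9 MPa, ρ = 1618 kg/m³, cost = 46.30 $/kg
  candidate L: σ_y = 170.0 MPa, ρ = 8920 kg/m³, cost = 6.300 $/kg
  candidate W: σ_y = 1572 MPa, ρ = 8000 kg/m³, cost = 35.00 $/kg
  candidate C: M = 71.1 kN·m per $
  candidate A: M = 37.6 kN·m per $
  candidate Z: M = 10.6 kN·m per $
  candidate W: M = 5.61 kN·m per $
  candidate L: M = 3.03 kN·m per $
Candidate C has the largest M.

candidate C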